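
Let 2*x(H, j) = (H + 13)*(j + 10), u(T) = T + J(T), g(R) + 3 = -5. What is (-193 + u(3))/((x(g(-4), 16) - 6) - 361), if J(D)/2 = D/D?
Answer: 94/151 ≈ 0.62252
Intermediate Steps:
g(R) = -8 (g(R) = -3 - 5 = -8)
J(D) = 2 (J(D) = 2*(D/D) = 2*1 = 2)
u(T) = 2 + T (u(T) = T + 2 = 2 + T)
x(H, j) = (10 + j)*(13 + H)/2 (x(H, j) = ((H + 13)*(j + 10))/2 = ((13 + H)*(10 + j))/2 = ((10 + j)*(13 + H))/2 = (10 + j)*(13 + H)/2)
(-193 + u(3))/((x(g(-4), 16) - 6) - 361) = (-193 + (2 + 3))/(((65 + 5*(-8) + (13/2)*16 + (½)*(-8)*16) - 6) - 361) = (-193 + 5)/(((65 - 40 + 104 - 64) - 6) - 361) = -188/((65 - 6) - 361) = -188/(59 - 361) = -188/(-302) = -188*(-1/302) = 94/151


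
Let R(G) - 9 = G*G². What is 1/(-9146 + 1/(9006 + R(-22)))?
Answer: -1633/14935419 ≈ -0.00010934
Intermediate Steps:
R(G) = 9 + G³ (R(G) = 9 + G*G² = 9 + G³)
1/(-9146 + 1/(9006 + R(-22))) = 1/(-9146 + 1/(9006 + (9 + (-22)³))) = 1/(-9146 + 1/(9006 + (9 - 10648))) = 1/(-9146 + 1/(9006 - 10639)) = 1/(-9146 + 1/(-1633)) = 1/(-9146 - 1/1633) = 1/(-14935419/1633) = -1633/14935419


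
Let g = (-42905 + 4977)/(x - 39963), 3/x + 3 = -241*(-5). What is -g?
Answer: -45589456/48035523 ≈ -0.94908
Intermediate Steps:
x = 3/1202 (x = 3/(-3 - 241*(-5)) = 3/(-3 + 1205) = 3/1202 ≈ 0.0024958)
g = 45589456/48035523 (g = (-42905 + 4977)/(3/1202 - 39963) = -37928/(-48035523/1202) = -37928*(-1202/48035523) = 45589456/48035523 ≈ 0.94908)
-g = -1*45589456/48035523 = -45589456/48035523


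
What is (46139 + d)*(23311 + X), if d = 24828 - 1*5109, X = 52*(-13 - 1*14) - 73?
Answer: 1437943572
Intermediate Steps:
X = -1477 (X = 52*(-13 - 14) - 73 = 52*(-27) - 73 = -1404 - 73 = -1477)
d = 19719 (d = 24828 - 5109 = 19719)
(46139 + d)*(23311 + X) = (46139 + 19719)*(23311 - 1477) = 65858*21834 = 1437943572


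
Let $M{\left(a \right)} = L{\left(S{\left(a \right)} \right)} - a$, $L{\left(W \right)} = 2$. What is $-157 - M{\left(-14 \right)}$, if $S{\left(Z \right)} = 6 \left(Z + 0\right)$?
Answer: $-173$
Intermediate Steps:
$S{\left(Z \right)} = 6 Z$
$M{\left(a \right)} = 2 - a$
$-157 - M{\left(-14 \right)} = -157 - \left(2 - -14\right) = -157 - \left(2 + 14\right) = -157 - 16 = -173$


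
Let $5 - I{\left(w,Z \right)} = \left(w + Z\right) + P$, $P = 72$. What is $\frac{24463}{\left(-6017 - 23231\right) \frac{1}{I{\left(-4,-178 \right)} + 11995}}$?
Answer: $- \frac{148123465}{14624} \approx -10129.0$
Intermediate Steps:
$I{\left(w,Z \right)} = -67 - Z - w$ ($I{\left(w,Z \right)} = 5 - \left(\left(w + Z\right) + 72\right) = 5 - \left(\left(Z + w\right) + 72\right) = 5 - \left(72 + Z + w\right) = -67 - Z - w$)
$\frac{24463}{\left(-6017 - 23231\right) \frac{1}{I{\left(-4,-178 \right)} + 11995}} = \frac{24463}{\left(-6017 - 23231\right) \frac{1}{\left(-67 - -178 - -4\right) + 11995}} = \frac{24463}{\left(-29248\right) \frac{1}{\left(-67 + 178 + 4\right) + 11995}} = \frac{24463}{\left(-29248\right) \frac{1}{115 + 11995}} = \frac{24463}{\left(-29248\right) \frac{1}{12110}} = \frac{24463}{- \frac{14624}{6055}} = 24463 \left(- \frac{6055}{14624}\right) = - \frac{148123465}{14624}$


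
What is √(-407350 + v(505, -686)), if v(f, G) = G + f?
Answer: I*√407531 ≈ 638.38*I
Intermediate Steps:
√(-407350 + v(505, -686)) = √(-407350 + (-686 + 505)) = √(-407350 - 181) = √(-407531) = I*√407531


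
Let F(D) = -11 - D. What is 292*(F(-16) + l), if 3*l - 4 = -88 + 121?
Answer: 15184/3 ≈ 5061.3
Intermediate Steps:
l = 37/3 (l = 4/3 + (-88 + 121)/3 = 4/3 + (1/3)*33 = 4/3 + 11 = 37/3 ≈ 12.333)
292*(F(-16) + l) = 292*((-11 - 1*(-16)) + 37/3) = 292*((-11 + 16) + 37/3) = 292*(5 + 37/3) = 292*(52/3) = 15184/3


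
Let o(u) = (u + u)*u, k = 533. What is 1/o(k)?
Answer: 1/568178 ≈ 1.7600e-6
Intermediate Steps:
o(u) = 2*u² (o(u) = (2*u)*u = 2*u²)
1/o(k) = 1/(2*533²) = 1/(2*284089) = 1/568178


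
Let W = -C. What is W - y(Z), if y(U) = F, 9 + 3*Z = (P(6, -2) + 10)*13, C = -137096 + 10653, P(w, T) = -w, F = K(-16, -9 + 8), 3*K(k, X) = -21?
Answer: 126450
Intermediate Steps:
K(k, X) = -7 (K(k, X) = (⅓)*(-21) = -7)
F = -7
C = -126443
Z = 43/3 (Z = -3 + ((-1*6 + 10)*13)/3 = -3 + ((-6 + 10)*13)/3 = -3 + (4*13)/3 = -3 + (⅓)*52 = -3 + 52/3 = 43/3 ≈ 14.333)
y(U) = -7
W = 126443 (W = -1*(-126443) = 126443)
W - y(Z) = 126443 - 1*(-7) = 126443 + 7 = 126450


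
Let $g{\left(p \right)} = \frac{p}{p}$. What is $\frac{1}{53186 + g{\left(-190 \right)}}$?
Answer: $\frac{1}{53187} \approx 1.8802 \cdot 10^{-5}$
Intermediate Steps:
$g{\left(p \right)} = 1$
$\frac{1}{53186 + g{\left(-190 \right)}} = \frac{1}{53186 + 1} = \frac{1}{53187}$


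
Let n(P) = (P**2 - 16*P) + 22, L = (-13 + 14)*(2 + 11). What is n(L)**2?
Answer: 289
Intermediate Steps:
L = 13 (L = 1*13 = 13)
n(P) = 22 + P**2 - 16*P
n(L)**2 = (22 + 13**2 - 16*13)**2 = (22 + 169 - 208)**2 = (-17)**2 = 289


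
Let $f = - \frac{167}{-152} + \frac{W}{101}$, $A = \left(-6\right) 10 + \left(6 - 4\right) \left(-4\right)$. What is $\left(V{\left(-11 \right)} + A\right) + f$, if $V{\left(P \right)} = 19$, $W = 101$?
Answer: $- \frac{7129}{152} \approx -46.901$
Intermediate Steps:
$A = -68$ ($A = -60 + 2 \left(-4\right) = -60 - 8 = -68$)
$f = \frac{319}{152}$ ($f = - \frac{167}{-152} + \frac{101}{101} = \left(-167\right) \left(- \frac{1}{152}\right) + 101 \cdot \frac{1}{101} = \frac{167}{152} + 1 = \frac{319}{152} \approx 2.0987$)
$\left(V{\left(-11 \right)} + A\right) + f = \left(19 - 68\right) + \frac{319}{152} = -49 + \frac{319}{152} = - \frac{7129}{152}$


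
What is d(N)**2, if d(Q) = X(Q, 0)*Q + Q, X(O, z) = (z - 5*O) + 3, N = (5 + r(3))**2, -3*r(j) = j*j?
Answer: 4096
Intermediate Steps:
r(j) = -j**2/3 (r(j) = -j*j/3 = -j**2/3)
N = 4 (N = (5 - 1/3*3**2)**2 = (5 - 1/3*9)**2 = (5 - 3)**2 = 2**2 = 4)
X(O, z) = 3 + z - 5*O
d(Q) = Q + Q*(3 - 5*Q) (d(Q) = (3 + 0 - 5*Q)*Q + Q = (3 - 5*Q)*Q + Q = Q*(3 - 5*Q) + Q = Q + Q*(3 - 5*Q))
d(N)**2 = (4*(4 - 5*4))**2 = (4*(4 - 20))**2 = (4*(-16))**2 = (-64)**2 = 4096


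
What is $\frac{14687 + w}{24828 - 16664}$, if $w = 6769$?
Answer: $\frac{5364}{2041} \approx 2.6281$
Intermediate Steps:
$\frac{14687 + w}{24828 - 16664} = \frac{14687 + 6769}{24828 - 16664} = \frac{21456}{8164} = 21456 \cdot \frac{1}{8164} = \frac{5364}{2041}$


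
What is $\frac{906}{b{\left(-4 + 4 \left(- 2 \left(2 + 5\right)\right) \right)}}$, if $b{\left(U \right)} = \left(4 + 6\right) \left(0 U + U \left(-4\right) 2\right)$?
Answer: $\frac{151}{800} \approx 0.18875$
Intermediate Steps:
$b{\left(U \right)} = - 80 U$ ($b{\left(U \right)} = 10 \left(0 + - 4 U 2\right) = 10 \left(0 - 8 U\right) = 10 \left(- 8 U\right) = - 80 U$)
$\frac{906}{b{\left(-4 + 4 \left(- 2 \left(2 + 5\right)\right) \right)}} = \frac{906}{\left(-80\right) \left(-4 + 4 \left(- 2 \left(2 + 5\right)\right)\right)} = \frac{906}{\left(-80\right) \left(-4 + 4 \left(\left(-2\right) 7\right)\right)} = \frac{906}{\left(-80\right) \left(-4 + 4 \left(-14\right)\right)} = \frac{906}{\left(-80\right) \left(-4 - 56\right)} = \frac{906}{\left(-80\right) \left(-60\right)} = \frac{906}{4800} = 906 \cdot \frac{1}{4800} = \frac{151}{800}$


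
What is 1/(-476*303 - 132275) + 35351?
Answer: 9774657552/276503 ≈ 35351.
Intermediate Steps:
1/(-476*303 - 132275) + 35351 = 1/(-144228 - 132275) + 35351 = 1/(-276503) + 35351 = -1/276503 + 35351 = 9774657552/276503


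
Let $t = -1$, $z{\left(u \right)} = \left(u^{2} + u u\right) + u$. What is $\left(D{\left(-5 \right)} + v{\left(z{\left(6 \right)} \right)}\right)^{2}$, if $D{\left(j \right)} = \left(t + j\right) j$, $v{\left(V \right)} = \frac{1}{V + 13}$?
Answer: $\frac{7458361}{8281} \approx 900.66$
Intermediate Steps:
$z{\left(u \right)} = u + 2 u^{2}$ ($z{\left(u \right)} = \left(u^{2} + u^{2}\right) + u = 2 u^{2} + u = u + 2 u^{2}$)
$v{\left(V \right)} = \frac{1}{13 + V}$
$D{\left(j \right)} = j \left(-1 + j\right)$ ($D{\left(j \right)} = \left(-1 + j\right) j = j \left(-1 + j\right)$)
$\left(D{\left(-5 \right)} + v{\left(z{\left(6 \right)} \right)}\right)^{2} = \left(- 5 \left(-1 - 5\right) + \frac{1}{13 + 6 \left(1 + 2 \cdot 6\right)}\right)^{2} = \left(\left(-5\right) \left(-6\right) + \frac{1}{13 + 6 \left(1 + 12\right)}\right)^{2} = \left(30 + \frac{1}{13 + 6 \cdot 13}\right)^{2} = \left(30 + \frac{1}{13 + 78}\right)^{2} = \left(30 + \frac{1}{91}\right)^{2} = \left(\frac{2731}{91}\right)^{2} = \frac{7458361}{8281}$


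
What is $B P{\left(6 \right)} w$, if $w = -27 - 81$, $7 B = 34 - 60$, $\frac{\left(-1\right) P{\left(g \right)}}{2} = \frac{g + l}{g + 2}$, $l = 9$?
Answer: $- \frac{10530}{7} \approx -1504.3$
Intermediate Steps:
$P{\left(g \right)} = - \frac{2 \left(9 + g\right)}{2 + g}$ ($P{\left(g \right)} = - 2 \frac{g + 9}{g + 2} = - 2 \frac{9 + g}{2 + g} = - \frac{2 \left(9 + g\right)}{2 + g}$)
$B = - \frac{26}{7}$ ($B = \frac{34 - 60}{7} = \frac{1}{7} \left(-26\right) = - \frac{26}{7} \approx -3.7143$)
$w = -108$
$B P{\left(6 \right)} w = - \frac{26 \frac{2 \left(-9 - 6\right)}{2 + 6}}{7} \left(-108\right) = - \frac{26 \frac{2 \left(-9 - 6\right)}{8}}{7} \left(-108\right) = - \frac{26 \cdot 2 \cdot \frac{1}{8} \left(-15\right)}{7} \left(-108\right) = \left(- \frac{26}{7}\right) \left(- \frac{15}{4}\right) \left(-108\right) = \frac{195}{14} \left(-108\right) = - \frac{10530}{7}$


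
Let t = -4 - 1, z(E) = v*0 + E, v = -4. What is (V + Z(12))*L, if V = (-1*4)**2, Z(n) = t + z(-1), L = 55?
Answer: 550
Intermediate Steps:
z(E) = E (z(E) = -4*0 + E = 0 + E = E)
t = -5
Z(n) = -6 (Z(n) = -5 - 1 = -6)
V = 16 (V = (-4)**2 = 16)
(V + Z(12))*L = (16 - 6)*55 = 10*55 = 550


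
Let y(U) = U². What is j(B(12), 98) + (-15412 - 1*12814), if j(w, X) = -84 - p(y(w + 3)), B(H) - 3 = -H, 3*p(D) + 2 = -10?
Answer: -28306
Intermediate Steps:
p(D) = -4 (p(D) = -⅔ + (⅓)*(-10) = -⅔ - 10/3 = -4)
B(H) = 3 - H
j(w, X) = -80 (j(w, X) = -84 - 1*(-4) = -84 + 4 = -80)
j(B(12), 98) + (-15412 - 1*12814) = -80 + (-15412 - 1*12814) = -80 + (-15412 - 12814) = -80 - 28226 = -28306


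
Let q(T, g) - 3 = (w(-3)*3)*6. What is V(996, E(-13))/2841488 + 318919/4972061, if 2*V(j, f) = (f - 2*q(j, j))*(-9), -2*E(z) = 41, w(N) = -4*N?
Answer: 3665852465321/56512206667072 ≈ 0.064868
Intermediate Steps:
q(T, g) = 219 (q(T, g) = 3 + (-4*(-3)*3)*6 = 3 + (12*3)*6 = 3 + 36*6 = 3 + 216 = 219)
E(z) = -41/2 (E(z) = -½*41 = -41/2)
V(j, f) = 1971 - 9*f/2 (V(j, f) = ((f - 2*219)*(-9))/2 = ((f - 438)*(-9))/2 = ((-438 + f)*(-9))/2 = (3942 - 9*f)/2 = 1971 - 9*f/2)
V(996, E(-13))/2841488 + 318919/4972061 = (1971 - 9/2*(-41/2))/2841488 + 318919/4972061 = (1971 + 369/4)*(1/2841488) + 318919*(1/4972061) = (8253/4)*(1/2841488) + 318919/4972061 = 8253/11365952 + 318919/4972061 = 3665852465321/56512206667072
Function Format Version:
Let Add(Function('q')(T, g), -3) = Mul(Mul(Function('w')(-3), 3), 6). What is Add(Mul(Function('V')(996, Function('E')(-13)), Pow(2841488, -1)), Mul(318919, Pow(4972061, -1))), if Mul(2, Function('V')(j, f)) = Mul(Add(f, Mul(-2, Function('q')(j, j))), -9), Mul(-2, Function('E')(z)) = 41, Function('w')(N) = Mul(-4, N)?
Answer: Rational(3665852465321, 56512206667072) ≈ 0.064868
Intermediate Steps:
Function('q')(T, g) = 219 (Function('q')(T, g) = Add(3, Mul(Mul(Mul(-4, -3), 3), 6)) = Add(3, Mul(Mul(12, 3), 6)) = Add(3, Mul(36, 6)) = Add(3, 216) = 219)
Function('E')(z) = Rational(-41, 2) (Function('E')(z) = Mul(Rational(-1, 2), 41) = Rational(-41, 2))
Function('V')(j, f) = Add(1971, Mul(Rational(-9, 2), f)) (Function('V')(j, f) = Mul(Rational(1, 2), Mul(Add(f, Mul(-2, 219)), -9)) = Mul(Rational(1, 2), Mul(Add(f, -438), -9)) = Mul(Rational(1, 2), Mul(Add(-438, f), -9)) = Mul(Rational(1, 2), Add(3942, Mul(-9, f))) = Add(1971, Mul(Rational(-9, 2), f)))
Add(Mul(Function('V')(996, Function('E')(-13)), Pow(2841488, -1)), Mul(318919, Pow(4972061, -1))) = Add(Mul(Add(1971, Mul(Rational(-9, 2), Rational(-41, 2))), Pow(2841488, -1)), Mul(318919, Pow(4972061, -1))) = Add(Mul(Add(1971, Rational(369, 4)), Rational(1, 2841488)), Mul(318919, Rational(1, 4972061))) = Add(Mul(Rational(8253, 4), Rational(1, 2841488)), Rational(318919, 4972061)) = Add(Rational(8253, 11365952), Rational(318919, 4972061)) = Rational(3665852465321, 56512206667072)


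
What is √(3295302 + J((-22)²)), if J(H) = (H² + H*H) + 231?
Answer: √3764045 ≈ 1940.1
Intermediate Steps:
J(H) = 231 + 2*H² (J(H) = (H² + H²) + 231 = 2*H² + 231 = 231 + 2*H²)
√(3295302 + J((-22)²)) = √(3295302 + (231 + 2*((-22)²)²)) = √(3295302 + (231 + 2*484²)) = √(3295302 + (231 + 2*234256)) = √(3295302 + (231 + 468512)) = √(3295302 + 468743) = √3764045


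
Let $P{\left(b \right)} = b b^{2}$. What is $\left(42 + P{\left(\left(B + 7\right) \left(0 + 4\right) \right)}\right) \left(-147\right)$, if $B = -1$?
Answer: $-2038302$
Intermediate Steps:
$P{\left(b \right)} = b^{3}$
$\left(42 + P{\left(\left(B + 7\right) \left(0 + 4\right) \right)}\right) \left(-147\right) = \left(42 + \left(\left(-1 + 7\right) \left(0 + 4\right)\right)^{3}\right) \left(-147\right) = \left(42 + \left(6 \cdot 4\right)^{3}\right) \left(-147\right) = \left(42 + 24^{3}\right) \left(-147\right) = \left(42 + 13824\right) \left(-147\right) = 13866 \left(-147\right) = -2038302$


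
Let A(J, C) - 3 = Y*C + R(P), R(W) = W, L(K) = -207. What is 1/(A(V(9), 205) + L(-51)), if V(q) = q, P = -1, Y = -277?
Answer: -1/56990 ≈ -1.7547e-5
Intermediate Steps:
A(J, C) = 2 - 277*C (A(J, C) = 3 + (-277*C - 1) = 3 + (-1 - 277*C) = 2 - 277*C)
1/(A(V(9), 205) + L(-51)) = 1/((2 - 277*205) - 207) = 1/((2 - 56785) - 207) = 1/(-56783 - 207) = 1/(-56990) = -1/56990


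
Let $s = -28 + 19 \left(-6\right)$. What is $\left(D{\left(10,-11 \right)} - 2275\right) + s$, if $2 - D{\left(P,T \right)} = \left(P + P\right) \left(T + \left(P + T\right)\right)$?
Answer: $-2175$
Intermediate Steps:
$s = -142$ ($s = -28 - 114 = -142$)
$D{\left(P,T \right)} = 2 - 2 P \left(P + 2 T\right)$ ($D{\left(P,T \right)} = 2 - \left(P + P\right) \left(T + \left(P + T\right)\right) = 2 - 2 P \left(P + 2 T\right)$)
$\left(D{\left(10,-11 \right)} - 2275\right) + s = \left(\left(2 - 2 \cdot 10^{2} - 40 \left(-11\right)\right) - 2275\right) - 142 = \left(\left(2 - 200 + 440\right) - 2275\right) - 142 = \left(242 - 2275\right) - 142 = -2033 - 142 = -2175$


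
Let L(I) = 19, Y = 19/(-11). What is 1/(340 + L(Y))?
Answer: 1/359 ≈ 0.0027855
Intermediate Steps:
Y = -19/11 (Y = 19*(-1/11) = -19/11 ≈ -1.7273)
1/(340 + L(Y)) = 1/(340 + 19) = 1/359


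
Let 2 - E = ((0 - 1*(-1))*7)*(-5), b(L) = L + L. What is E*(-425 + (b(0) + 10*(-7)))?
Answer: -18315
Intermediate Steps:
b(L) = 2*L
E = 37 (E = 2 - (0 - 1*(-1))*7*(-5) = 2 - (0 + 1)*7*(-5) = 2 - 1*7*(-5) = 2 - 7*(-5) = 2 - 1*(-35) = 2 + 35 = 37)
E*(-425 + (b(0) + 10*(-7))) = 37*(-425 + (2*0 + 10*(-7))) = 37*(-425 + (0 - 70)) = 37*(-425 - 70) = 37*(-495) = -18315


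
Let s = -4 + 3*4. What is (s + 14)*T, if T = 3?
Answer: 66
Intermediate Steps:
s = 8 (s = -4 + 12 = 8)
(s + 14)*T = (8 + 14)*3 = 22*3 = 66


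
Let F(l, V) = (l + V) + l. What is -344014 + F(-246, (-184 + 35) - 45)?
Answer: -344700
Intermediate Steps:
F(l, V) = V + 2*l (F(l, V) = (V + l) + l = V + 2*l)
-344014 + F(-246, (-184 + 35) - 45) = -344014 + (((-184 + 35) - 45) + 2*(-246)) = -344014 + ((-149 - 45) - 492) = -344014 + (-194 - 492) = -344014 - 686 = -344700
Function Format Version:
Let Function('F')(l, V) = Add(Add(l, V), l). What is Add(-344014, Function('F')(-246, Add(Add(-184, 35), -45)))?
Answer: -344700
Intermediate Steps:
Function('F')(l, V) = Add(V, Mul(2, l)) (Function('F')(l, V) = Add(Add(V, l), l) = Add(V, Mul(2, l)))
Add(-344014, Function('F')(-246, Add(Add(-184, 35), -45))) = Add(-344014, Add(Add(Add(-184, 35), -45), Mul(2, -246))) = Add(-344014, Add(Add(-149, -45), -492)) = Add(-344014, Add(-194, -492)) = Add(-344014, -686) = -344700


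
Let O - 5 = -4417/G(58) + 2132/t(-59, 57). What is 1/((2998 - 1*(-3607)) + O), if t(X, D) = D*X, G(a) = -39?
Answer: 14573/97968777 ≈ 0.00014875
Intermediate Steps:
O = 1714112/14573 (O = 5 + (-4417/(-39) + 2132/((57*(-59)))) = 5 + (-4417*(-1/39) + 2132/(-3363)) = 5 + (4417/39 + 2132*(-1/3363)) = 5 + (4417/39 - 2132/3363) = 5 + 1641247/14573 = 1714112/14573 ≈ 117.62)
1/((2998 - 1*(-3607)) + O) = 1/((2998 - 1*(-3607)) + 1714112/14573) = 1/((2998 + 3607) + 1714112/14573) = 1/(6605 + 1714112/14573) = 1/(97968777/14573) = 14573/97968777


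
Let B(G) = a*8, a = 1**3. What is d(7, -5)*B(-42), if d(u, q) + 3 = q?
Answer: -64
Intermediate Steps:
a = 1
d(u, q) = -3 + q
B(G) = 8 (B(G) = 1*8 = 8)
d(7, -5)*B(-42) = (-3 - 5)*8 = -8*8 = -64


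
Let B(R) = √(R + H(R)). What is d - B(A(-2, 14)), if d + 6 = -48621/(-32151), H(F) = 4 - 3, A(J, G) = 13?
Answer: -48095/10717 - √14 ≈ -8.2294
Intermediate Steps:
H(F) = 1
B(R) = √(1 + R) (B(R) = √(R + 1) = √(1 + R))
d = -48095/10717 (d = -6 - 48621/(-32151) = -6 - 48621*(-1/32151) = -6 + 16207/10717 = -48095/10717 ≈ -4.4877)
d - B(A(-2, 14)) = -48095/10717 - √(1 + 13) = -48095/10717 - √14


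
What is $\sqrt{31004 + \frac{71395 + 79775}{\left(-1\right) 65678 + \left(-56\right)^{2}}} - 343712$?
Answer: $-343712 + \frac{\sqrt{30315686554229}}{31271} \approx -3.4354 \cdot 10^{5}$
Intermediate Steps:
$\sqrt{31004 + \frac{71395 + 79775}{\left(-1\right) 65678 + \left(-56\right)^{2}}} - 343712 = \sqrt{31004 + \frac{151170}{-65678 + 3136}} - 343712 = \sqrt{31004 + \frac{151170}{-62542}} - 343712 = \sqrt{31004 + 151170 \left(- \frac{1}{62542}\right)} - 343712 = \sqrt{31004 - \frac{75585}{31271}} - 343712 = \sqrt{\frac{969450499}{31271}} - 343712 = \frac{\sqrt{30315686554229}}{31271} - 343712 = -343712 + \frac{\sqrt{30315686554229}}{31271}$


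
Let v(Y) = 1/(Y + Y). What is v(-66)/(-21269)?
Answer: 1/2807508 ≈ 3.5619e-7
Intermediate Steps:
v(Y) = 1/(2*Y)
v(-66)/(-21269) = ((1/2)/(-66))/(-21269) = ((1/2)*(-1/66))*(-1/21269) = -1/132*(-1/21269) = 1/2807508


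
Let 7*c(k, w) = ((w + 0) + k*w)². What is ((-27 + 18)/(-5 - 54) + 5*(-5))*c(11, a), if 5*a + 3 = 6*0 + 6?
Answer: -1899936/10325 ≈ -184.01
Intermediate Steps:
a = ⅗ (a = -⅗ + (6*0 + 6)/5 = -⅗ + (0 + 6)/5 = -⅗ + (⅕)*6 = -⅗ + 6/5 = ⅗ ≈ 0.60000)
c(k, w) = (w + k*w)²/7 (c(k, w) = ((w + 0) + k*w)²/7 = (w + k*w)²/7)
((-27 + 18)/(-5 - 54) + 5*(-5))*c(11, a) = ((-27 + 18)/(-5 - 54) + 5*(-5))*((⅗)²*(1 + 11)²/7) = (-9/(-59) - 25)*((⅐)*(9/25)*12²) = (-9*(-1/59) - 25)*((⅐)*(9/25)*144) = (9/59 - 25)*(1296/175) = -1466/59*1296/175 = -1899936/10325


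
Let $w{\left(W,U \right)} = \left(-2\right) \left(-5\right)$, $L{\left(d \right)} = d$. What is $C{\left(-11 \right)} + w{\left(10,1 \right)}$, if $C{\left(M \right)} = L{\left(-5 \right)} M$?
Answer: $65$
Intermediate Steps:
$w{\left(W,U \right)} = 10$
$C{\left(M \right)} = - 5 M$
$C{\left(-11 \right)} + w{\left(10,1 \right)} = \left(-5\right) \left(-11\right) + 10 = 55 + 10 = 65$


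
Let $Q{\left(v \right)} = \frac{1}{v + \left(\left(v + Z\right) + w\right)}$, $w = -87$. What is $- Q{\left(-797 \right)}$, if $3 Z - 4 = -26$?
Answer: $\frac{3}{5065} \approx 0.0005923$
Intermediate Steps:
$Z = - \frac{22}{3}$ ($Z = \frac{4}{3} + \frac{1}{3} \left(-26\right) = \frac{4}{3} - \frac{26}{3} = - \frac{22}{3} \approx -7.3333$)
$Q{\left(v \right)} = \frac{1}{- \frac{283}{3} + 2 v}$ ($Q{\left(v \right)} = \frac{1}{v + \left(\left(v - \frac{22}{3}\right) - 87\right)} = \frac{1}{v + \left(\left(- \frac{22}{3} + v\right) - 87\right)} = \frac{1}{v + \left(- \frac{283}{3} + v\right)} = \frac{1}{- \frac{283}{3} + 2 v}$)
$- Q{\left(-797 \right)} = - \frac{3}{-283 + 6 \left(-797\right)} = - \frac{3}{-283 - 4782} = - \frac{3}{-5065} = - \frac{3 \left(-1\right)}{5065} = \left(-1\right) \left(- \frac{3}{5065}\right) = \frac{3}{5065}$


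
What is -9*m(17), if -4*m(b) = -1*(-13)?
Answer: 117/4 ≈ 29.250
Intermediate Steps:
m(b) = -13/4 (m(b) = -(-1)*(-13)/4 = -1/4*13 = -13/4)
-9*m(17) = -9*(-13/4) = 117/4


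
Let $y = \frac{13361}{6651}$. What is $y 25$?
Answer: $\frac{334025}{6651} \approx 50.222$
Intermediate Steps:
$y = \frac{13361}{6651}$ ($y = 13361 \cdot \frac{1}{6651} = \frac{13361}{6651} \approx 2.0089$)
$y 25 = \frac{13361}{6651} \cdot 25 = \frac{334025}{6651}$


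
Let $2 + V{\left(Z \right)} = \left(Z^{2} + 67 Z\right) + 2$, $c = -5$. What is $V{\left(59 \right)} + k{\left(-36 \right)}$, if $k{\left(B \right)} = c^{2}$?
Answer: $7459$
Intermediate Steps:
$k{\left(B \right)} = 25$ ($k{\left(B \right)} = \left(-5\right)^{2} = 25$)
$V{\left(Z \right)} = Z^{2} + 67 Z$ ($V{\left(Z \right)} = -2 + \left(\left(Z^{2} + 67 Z\right) + 2\right) = -2 + \left(2 + Z^{2} + 67 Z\right) = Z^{2} + 67 Z$)
$V{\left(59 \right)} + k{\left(-36 \right)} = 59 \left(67 + 59\right) + 25 = 59 \cdot 126 + 25 = 7434 + 25 = 7459$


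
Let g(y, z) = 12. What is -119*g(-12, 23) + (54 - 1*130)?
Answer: -1504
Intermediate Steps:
-119*g(-12, 23) + (54 - 1*130) = -119*12 + (54 - 1*130) = -1428 + (54 - 130) = -1428 - 76 = -1504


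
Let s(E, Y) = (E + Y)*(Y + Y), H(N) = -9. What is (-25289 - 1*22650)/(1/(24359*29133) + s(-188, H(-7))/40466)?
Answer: -688325590897040889/1258210794664 ≈ -5.4707e+5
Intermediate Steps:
s(E, Y) = 2*Y*(E + Y) (s(E, Y) = (E + Y)*(2*Y) = 2*Y*(E + Y))
(-25289 - 1*22650)/(1/(24359*29133) + s(-188, H(-7))/40466) = (-25289 - 1*22650)/(1/(24359*29133) + (2*(-9)*(-188 - 9))/40466) = (-25289 - 22650)/((1/24359)*(1/29133) + (2*(-9)*(-197))*(1/40466)) = -47939/(1/709650747 + 3546*(1/40466)) = -47939/(1/709650747 + 1773/20233) = -47939/1258210794664/14358363564051 = -47939*14358363564051/1258210794664 = -688325590897040889/1258210794664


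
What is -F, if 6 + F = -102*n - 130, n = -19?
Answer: -1802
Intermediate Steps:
F = 1802 (F = -6 + (-102*(-19) - 130) = -6 + (1938 - 130) = -6 + 1808 = 1802)
-F = -1*1802 = -1802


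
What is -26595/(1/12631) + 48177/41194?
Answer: -13837947957153/41194 ≈ -3.3592e+8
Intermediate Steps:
-26595/(1/12631) + 48177/41194 = -26595/1/12631 + 48177*(1/41194) = -26595*12631 + 48177/41194 = -335921445 + 48177/41194 = -13837947957153/41194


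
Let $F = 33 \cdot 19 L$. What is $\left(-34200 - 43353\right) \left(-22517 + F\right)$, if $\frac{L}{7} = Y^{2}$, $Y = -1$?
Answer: $1405880784$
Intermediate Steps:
$L = 7$ ($L = 7 \left(-1\right)^{2} = 7 \cdot 1 = 7$)
$F = 4389$ ($F = 33 \cdot 19 \cdot 7 = 627 \cdot 7 = 4389$)
$\left(-34200 - 43353\right) \left(-22517 + F\right) = \left(-34200 - 43353\right) \left(-22517 + 4389\right) = \left(-77553\right) \left(-18128\right) = 1405880784$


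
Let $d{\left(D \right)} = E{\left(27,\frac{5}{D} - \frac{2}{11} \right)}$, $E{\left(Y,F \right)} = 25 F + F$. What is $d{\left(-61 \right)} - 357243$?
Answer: $- \frac{239714655}{671} \approx -3.5725 \cdot 10^{5}$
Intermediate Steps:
$E{\left(Y,F \right)} = 26 F$
$d{\left(D \right)} = - \frac{52}{11} + \frac{130}{D}$ ($d{\left(D \right)} = 26 \left(\frac{5}{D} - \frac{2}{11}\right) = 26 \left(- \frac{2}{11} + \frac{5}{D}\right) = - \frac{52}{11} + \frac{130}{D}$)
$d{\left(-61 \right)} - 357243 = \left(- \frac{52}{11} + \frac{130}{-61}\right) - 357243 = \left(- \frac{52}{11} + 130 \left(- \frac{1}{61}\right)\right) - 357243 = \left(- \frac{52}{11} - \frac{130}{61}\right) - 357243 = - \frac{4602}{671} - 357243 = - \frac{239714655}{671}$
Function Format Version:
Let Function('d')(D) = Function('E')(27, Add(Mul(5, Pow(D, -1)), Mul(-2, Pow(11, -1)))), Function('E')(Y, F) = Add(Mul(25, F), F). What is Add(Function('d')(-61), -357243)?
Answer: Rational(-239714655, 671) ≈ -3.5725e+5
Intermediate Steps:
Function('E')(Y, F) = Mul(26, F)
Function('d')(D) = Add(Rational(-52, 11), Mul(130, Pow(D, -1))) (Function('d')(D) = Mul(26, Add(Mul(5, Pow(D, -1)), Mul(-2, Pow(11, -1)))) = Mul(26, Add(Mul(5, Pow(D, -1)), Mul(-2, Rational(1, 11)))) = Mul(26, Add(Mul(5, Pow(D, -1)), Rational(-2, 11))) = Mul(26, Add(Rational(-2, 11), Mul(5, Pow(D, -1)))) = Add(Rational(-52, 11), Mul(130, Pow(D, -1))))
Add(Function('d')(-61), -357243) = Add(Add(Rational(-52, 11), Mul(130, Pow(-61, -1))), -357243) = Add(Add(Rational(-52, 11), Mul(130, Rational(-1, 61))), -357243) = Add(Add(Rational(-52, 11), Rational(-130, 61)), -357243) = Add(Rational(-4602, 671), -357243) = Rational(-239714655, 671)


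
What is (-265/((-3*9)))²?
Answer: 70225/729 ≈ 96.331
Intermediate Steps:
(-265/((-3*9)))² = (-265/(-27))² = (-265*(-1/27))² = (265/27)² = 70225/729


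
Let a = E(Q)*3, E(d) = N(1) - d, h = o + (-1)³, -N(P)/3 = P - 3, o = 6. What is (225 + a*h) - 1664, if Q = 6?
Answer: -1439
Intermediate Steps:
N(P) = 9 - 3*P (N(P) = -3*(P - 3) = -3*(-3 + P) = 9 - 3*P)
h = 5 (h = 6 + (-1)³ = 6 - 1 = 5)
E(d) = 6 - d (E(d) = (9 - 3*1) - d = (9 - 3) - d = 6 - d)
a = 0 (a = (6 - 1*6)*3 = (6 - 6)*3 = 0*3 = 0)
(225 + a*h) - 1664 = (225 + 0*5) - 1664 = (225 + 0) - 1664 = 225 - 1664 = -1439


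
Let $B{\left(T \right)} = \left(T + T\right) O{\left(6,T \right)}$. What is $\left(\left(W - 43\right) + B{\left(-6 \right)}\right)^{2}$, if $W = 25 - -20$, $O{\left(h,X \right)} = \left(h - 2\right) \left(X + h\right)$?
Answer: $4$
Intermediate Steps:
$O{\left(h,X \right)} = \left(-2 + h\right) \left(X + h\right)$
$W = 45$ ($W = 25 + 20 = 45$)
$B{\left(T \right)} = 2 T \left(24 + 4 T\right)$ ($B{\left(T \right)} = \left(T + T\right) \left(6^{2} - 2 T - 12 + T 6\right) = 2 T \left(36 - 2 T - 12 + 6 T\right) = 2 T \left(24 + 4 T\right)$)
$\left(\left(W - 43\right) + B{\left(-6 \right)}\right)^{2} = \left(\left(45 - 43\right) + 8 \left(-6\right) \left(6 - 6\right)\right)^{2} = \left(\left(45 - 43\right) + 8 \left(-6\right) 0\right)^{2} = \left(\left(45 - 43\right) + 0\right)^{2} = \left(2 + 0\right)^{2} = 2^{2} = 4$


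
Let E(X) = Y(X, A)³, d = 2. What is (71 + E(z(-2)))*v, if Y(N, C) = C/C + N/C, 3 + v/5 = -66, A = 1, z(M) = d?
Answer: -33810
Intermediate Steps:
z(M) = 2
v = -345 (v = -15 + 5*(-66) = -15 - 330 = -345)
Y(N, C) = 1 + N/C
E(X) = (1 + X)³ (E(X) = ((1 + X)/1)³ = (1*(1 + X))³ = (1 + X)³)
(71 + E(z(-2)))*v = (71 + (1 + 2)³)*(-345) = (71 + 3³)*(-345) = (71 + 27)*(-345) = 98*(-345) = -33810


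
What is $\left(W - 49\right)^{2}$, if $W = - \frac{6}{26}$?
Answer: $\frac{409600}{169} \approx 2423.7$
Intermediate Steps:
$W = - \frac{3}{13}$ ($W = \left(-6\right) \frac{1}{26} = - \frac{3}{13} \approx -0.23077$)
$\left(W - 49\right)^{2} = \left(- \frac{3}{13} - 49\right)^{2} = \left(- \frac{640}{13}\right)^{2} = \frac{409600}{169}$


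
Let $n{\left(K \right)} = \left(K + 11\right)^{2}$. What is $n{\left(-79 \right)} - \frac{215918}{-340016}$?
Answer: $\frac{786224951}{170008} \approx 4624.6$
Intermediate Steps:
$n{\left(K \right)} = \left(11 + K\right)^{2}$
$n{\left(-79 \right)} - \frac{215918}{-340016} = \left(11 - 79\right)^{2} - \frac{215918}{-340016} = \left(-68\right)^{2} - - \frac{107959}{170008} = 4624 + \frac{107959}{170008} = \frac{786224951}{170008}$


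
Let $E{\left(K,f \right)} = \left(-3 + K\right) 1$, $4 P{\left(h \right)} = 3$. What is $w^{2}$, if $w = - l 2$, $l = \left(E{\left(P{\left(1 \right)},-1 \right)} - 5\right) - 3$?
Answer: $\frac{1681}{4} \approx 420.25$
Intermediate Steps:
$P{\left(h \right)} = \frac{3}{4}$ ($P{\left(h \right)} = \frac{1}{4} \cdot 3 = \frac{3}{4}$)
$E{\left(K,f \right)} = -3 + K$
$l = - \frac{41}{4}$ ($l = \left(\left(-3 + \frac{3}{4}\right) - 5\right) - 3 = \left(- \frac{9}{4} - 5\right) - 3 = - \frac{29}{4} - 3 = - \frac{41}{4} \approx -10.25$)
$w = \frac{41}{2}$ ($w = \left(-1\right) \left(- \frac{41}{4}\right) 2 = \frac{41}{4} \cdot 2 = \frac{41}{2} \approx 20.5$)
$w^{2} = \left(\frac{41}{2}\right)^{2} = \frac{1681}{4}$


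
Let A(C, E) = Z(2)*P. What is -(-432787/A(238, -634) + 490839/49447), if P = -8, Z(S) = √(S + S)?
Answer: -21407872213/791152 ≈ -27059.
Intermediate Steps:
Z(S) = √2*√S (Z(S) = √(2*S) = √2*√S)
A(C, E) = -16 (A(C, E) = (√2*√2)*(-8) = 2*(-8) = -16)
-(-432787/A(238, -634) + 490839/49447) = -(-432787/(-16) + 490839/49447) = -(-432787*(-1/16) + 490839*(1/49447)) = -(432787/16 + 490839/49447) = -1*21407872213/791152 = -21407872213/791152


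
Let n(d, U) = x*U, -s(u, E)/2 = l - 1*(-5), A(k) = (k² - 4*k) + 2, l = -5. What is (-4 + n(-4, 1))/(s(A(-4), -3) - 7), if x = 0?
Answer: 4/7 ≈ 0.57143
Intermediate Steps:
A(k) = 2 + k² - 4*k
s(u, E) = 0 (s(u, E) = -2*(-5 - 1*(-5)) = -2*(-5 + 5) = -2*0 = 0)
n(d, U) = 0 (n(d, U) = 0*U = 0)
(-4 + n(-4, 1))/(s(A(-4), -3) - 7) = (-4 + 0)/(0 - 7) = -4/(-7) = -⅐*(-4) = 4/7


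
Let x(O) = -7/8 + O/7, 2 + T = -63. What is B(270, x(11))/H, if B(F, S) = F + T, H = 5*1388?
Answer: 41/1388 ≈ 0.029539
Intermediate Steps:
T = -65 (T = -2 - 63 = -65)
H = 6940
x(O) = -7/8 + O/7 (x(O) = -7*⅛ + O*(⅐) = -7/8 + O/7)
B(F, S) = -65 + F (B(F, S) = F - 65 = -65 + F)
B(270, x(11))/H = (-65 + 270)/6940 = 205*(1/6940) = 41/1388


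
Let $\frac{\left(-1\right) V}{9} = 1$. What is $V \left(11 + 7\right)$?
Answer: $-162$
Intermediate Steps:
$V = -9$ ($V = \left(-9\right) 1 = -9$)
$V \left(11 + 7\right) = - 9 \left(11 + 7\right) = \left(-9\right) 18 = -162$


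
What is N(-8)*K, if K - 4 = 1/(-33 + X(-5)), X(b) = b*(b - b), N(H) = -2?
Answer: -262/33 ≈ -7.9394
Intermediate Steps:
X(b) = 0 (X(b) = b*0 = 0)
K = 131/33 (K = 4 + 1/(-33 + 0) = 4 + 1/(-33) = 4 - 1/33 = 131/33 ≈ 3.9697)
N(-8)*K = -2*131/33 = -262/33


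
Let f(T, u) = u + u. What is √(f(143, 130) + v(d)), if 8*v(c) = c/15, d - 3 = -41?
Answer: √233715/30 ≈ 16.115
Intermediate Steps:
d = -38 (d = 3 - 41 = -38)
f(T, u) = 2*u
v(c) = c/120 (v(c) = (c/15)/8 = c/120)
√(f(143, 130) + v(d)) = √(2*130 + (1/120)*(-38)) = √(260 - 19/60) = √(15581/60) = √233715/30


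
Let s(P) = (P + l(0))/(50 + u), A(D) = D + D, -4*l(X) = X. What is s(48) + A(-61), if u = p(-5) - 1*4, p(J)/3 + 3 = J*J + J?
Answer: -11786/97 ≈ -121.51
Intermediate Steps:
l(X) = -X/4
p(J) = -9 + 3*J + 3*J**2 (p(J) = -9 + 3*(J*J + J) = -9 + 3*(J**2 + J) = -9 + 3*(J + J**2) = -9 + (3*J + 3*J**2) = -9 + 3*J + 3*J**2)
A(D) = 2*D
u = 47 (u = (-9 + 3*(-5) + 3*(-5)**2) - 1*4 = (-9 - 15 + 3*25) - 4 = (-9 - 15 + 75) - 4 = 51 - 4 = 47)
s(P) = P/97 (s(P) = (P - 1/4*0)/(50 + 47) = (P + 0)/97 = P*(1/97) = P/97)
s(48) + A(-61) = (1/97)*48 + 2*(-61) = 48/97 - 122 = -11786/97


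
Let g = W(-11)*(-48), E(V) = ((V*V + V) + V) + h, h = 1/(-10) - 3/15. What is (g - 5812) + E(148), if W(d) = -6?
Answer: 166757/10 ≈ 16676.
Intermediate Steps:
h = -3/10 (h = 1*(-1/10) - 3*1/15 = -1/10 - 1/5 = -3/10 ≈ -0.30000)
E(V) = -3/10 + V**2 + 2*V (E(V) = ((V*V + V) + V) - 3/10 = ((V**2 + V) + V) - 3/10 = ((V + V**2) + V) - 3/10 = (V**2 + 2*V) - 3/10 = -3/10 + V**2 + 2*V)
g = 288 (g = -6*(-48) = 288)
(g - 5812) + E(148) = (288 - 5812) + (-3/10 + 148**2 + 2*148) = -5524 + (-3/10 + 21904 + 296) = -5524 + 221997/10 = 166757/10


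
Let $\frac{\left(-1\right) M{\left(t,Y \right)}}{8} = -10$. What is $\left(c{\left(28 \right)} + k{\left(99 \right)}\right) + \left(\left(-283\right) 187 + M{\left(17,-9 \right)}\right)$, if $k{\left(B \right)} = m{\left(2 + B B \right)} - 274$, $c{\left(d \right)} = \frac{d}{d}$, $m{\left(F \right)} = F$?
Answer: $-43311$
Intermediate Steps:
$M{\left(t,Y \right)} = 80$ ($M{\left(t,Y \right)} = \left(-8\right) \left(-10\right) = 80$)
$c{\left(d \right)} = 1$
$k{\left(B \right)} = -272 + B^{2}$ ($k{\left(B \right)} = \left(2 + B B\right) - 274 = \left(2 + B^{2}\right) - 274 = -272 + B^{2}$)
$\left(c{\left(28 \right)} + k{\left(99 \right)}\right) + \left(\left(-283\right) 187 + M{\left(17,-9 \right)}\right) = \left(1 - \left(272 - 99^{2}\right)\right) + \left(\left(-283\right) 187 + 80\right) = \left(1 + \left(-272 + 9801\right)\right) + \left(-52921 + 80\right) = \left(1 + 9529\right) - 52841 = 9530 - 52841 = -43311$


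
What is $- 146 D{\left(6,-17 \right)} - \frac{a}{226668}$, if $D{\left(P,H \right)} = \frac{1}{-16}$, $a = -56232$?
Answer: $\frac{1416385}{151112} \approx 9.3731$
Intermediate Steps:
$D{\left(P,H \right)} = - \frac{1}{16}$
$- 146 D{\left(6,-17 \right)} - \frac{a}{226668} = \left(-146\right) \left(- \frac{1}{16}\right) - - \frac{56232}{226668} = \frac{73}{8} - \left(-56232\right) \frac{1}{226668} = \frac{73}{8} - - \frac{4686}{18889} = \frac{73}{8} + \frac{4686}{18889} = \frac{1416385}{151112}$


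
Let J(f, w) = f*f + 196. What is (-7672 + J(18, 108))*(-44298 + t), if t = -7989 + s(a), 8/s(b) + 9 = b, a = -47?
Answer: 2617703520/7 ≈ 3.7396e+8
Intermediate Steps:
s(b) = 8/(-9 + b)
t = -55924/7 (t = -7989 + 8/(-9 - 47) = -7989 + 8/(-56) = -7989 + 8*(-1/56) = -7989 - ⅐ = -55924/7 ≈ -7989.1)
J(f, w) = 196 + f² (J(f, w) = f² + 196 = 196 + f²)
(-7672 + J(18, 108))*(-44298 + t) = (-7672 + (196 + 18²))*(-44298 - 55924/7) = (-7672 + (196 + 324))*(-366010/7) = (-7672 + 520)*(-366010/7) = -7152*(-366010/7) = 2617703520/7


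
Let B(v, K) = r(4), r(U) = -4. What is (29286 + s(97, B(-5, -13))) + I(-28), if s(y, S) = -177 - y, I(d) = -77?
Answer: 28935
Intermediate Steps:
B(v, K) = -4
(29286 + s(97, B(-5, -13))) + I(-28) = (29286 + (-177 - 1*97)) - 77 = (29286 + (-177 - 97)) - 77 = (29286 - 274) - 77 = 29012 - 77 = 28935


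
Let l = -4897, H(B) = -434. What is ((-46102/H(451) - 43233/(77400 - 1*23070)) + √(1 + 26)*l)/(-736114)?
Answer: -59189489/413261760740 + 14691*√3/736114 ≈ 0.034424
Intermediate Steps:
((-46102/H(451) - 43233/(77400 - 1*23070)) + √(1 + 26)*l)/(-736114) = ((-46102/(-434) - 43233/(77400 - 1*23070)) + √(1 + 26)*(-4897))/(-736114) = ((-46102*(-1/434) - 43233/(77400 - 23070)) + √27*(-4897))*(-1/736114) = ((3293/31 - 43233/54330) + (3*√3)*(-4897))*(-1/736114) = ((3293/31 - 43233*1/54330) - 14691*√3)*(-1/736114) = ((3293/31 - 14411/18110) - 14691*√3)*(-1/736114) = (59189489/561410 - 14691*√3)*(-1/736114) = -59189489/413261760740 + 14691*√3/736114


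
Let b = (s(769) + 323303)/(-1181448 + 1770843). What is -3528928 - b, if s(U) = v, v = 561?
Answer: -2079932842424/589395 ≈ -3.5289e+6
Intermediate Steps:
s(U) = 561
b = 323864/589395 (b = (561 + 323303)/(-1181448 + 1770843) = 323864/589395 ≈ 0.54949)
-3528928 - b = -3528928 - 1*323864/589395 = -3528928 - 323864/589395 = -2079932842424/589395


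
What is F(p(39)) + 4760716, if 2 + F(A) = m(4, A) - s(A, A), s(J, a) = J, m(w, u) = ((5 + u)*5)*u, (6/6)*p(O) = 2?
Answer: 4760782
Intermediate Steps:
p(O) = 2
m(w, u) = u*(25 + 5*u) (m(w, u) = (25 + 5*u)*u = u*(25 + 5*u))
F(A) = -2 - A + 5*A*(5 + A) (F(A) = -2 + (5*A*(5 + A) - A) = -2 + (-A + 5*A*(5 + A)) = -2 - A + 5*A*(5 + A))
F(p(39)) + 4760716 = (-2 - 1*2 + 5*2*(5 + 2)) + 4760716 = (-2 - 2 + 5*2*7) + 4760716 = (-2 - 2 + 70) + 4760716 = 66 + 4760716 = 4760782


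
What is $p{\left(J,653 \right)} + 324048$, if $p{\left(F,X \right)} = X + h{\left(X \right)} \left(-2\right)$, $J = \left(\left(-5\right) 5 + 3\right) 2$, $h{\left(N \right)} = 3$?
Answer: $324695$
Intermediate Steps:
$J = -44$ ($J = \left(-25 + 3\right) 2 = \left(-22\right) 2 = -44$)
$p{\left(F,X \right)} = -6 + X$ ($p{\left(F,X \right)} = X + 3 \left(-2\right) = X - 6 = -6 + X$)
$p{\left(J,653 \right)} + 324048 = \left(-6 + 653\right) + 324048 = 647 + 324048 = 324695$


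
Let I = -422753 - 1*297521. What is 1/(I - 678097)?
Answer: -1/1398371 ≈ -7.1512e-7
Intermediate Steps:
I = -720274 (I = -422753 - 297521 = -720274)
1/(I - 678097) = 1/(-720274 - 678097) = 1/(-1398371) = -1/1398371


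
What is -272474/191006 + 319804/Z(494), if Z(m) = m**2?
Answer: -676122780/5826542527 ≈ -0.11604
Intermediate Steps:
-272474/191006 + 319804/Z(494) = -272474/191006 + 319804/(494**2) = -272474*1/191006 + 319804/244036 = -136237/95503 + 319804*(1/244036) = -136237/95503 + 79951/61009 = -676122780/5826542527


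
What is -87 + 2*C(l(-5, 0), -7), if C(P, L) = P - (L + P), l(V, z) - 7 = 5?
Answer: -73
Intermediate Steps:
l(V, z) = 12 (l(V, z) = 7 + 5 = 12)
C(P, L) = -L (C(P, L) = P + (-L - P) = -L)
-87 + 2*C(l(-5, 0), -7) = -87 + 2*(-1*(-7)) = -87 + 2*7 = -87 + 14 = -73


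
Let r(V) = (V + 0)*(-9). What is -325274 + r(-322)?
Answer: -322376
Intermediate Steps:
r(V) = -9*V (r(V) = V*(-9) = -9*V)
-325274 + r(-322) = -325274 - 9*(-322) = -325274 + 2898 = -322376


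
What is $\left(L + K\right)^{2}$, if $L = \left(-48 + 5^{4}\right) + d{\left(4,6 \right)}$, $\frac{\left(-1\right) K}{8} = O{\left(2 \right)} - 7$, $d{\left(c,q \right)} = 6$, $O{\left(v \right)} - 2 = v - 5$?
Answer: $418609$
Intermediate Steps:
$O{\left(v \right)} = -3 + v$ ($O{\left(v \right)} = 2 + \left(v - 5\right) = 2 + \left(-5 + v\right) = -3 + v$)
$K = 64$ ($K = - 8 \left(\left(-3 + 2\right) - 7\right) = - 8 \left(-1 - 7\right) = \left(-8\right) \left(-8\right) = 64$)
$L = 583$ ($L = \left(-48 + 5^{4}\right) + 6 = \left(-48 + 625\right) + 6 = 577 + 6 = 583$)
$\left(L + K\right)^{2} = \left(583 + 64\right)^{2} = 647^{2} = 418609$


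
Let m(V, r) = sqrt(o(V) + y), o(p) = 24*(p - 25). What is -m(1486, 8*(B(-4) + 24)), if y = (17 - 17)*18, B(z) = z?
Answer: -6*sqrt(974) ≈ -187.25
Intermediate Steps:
o(p) = -600 + 24*p (o(p) = 24*(-25 + p) = -600 + 24*p)
y = 0 (y = 0*18 = 0)
m(V, r) = sqrt(-600 + 24*V) (m(V, r) = sqrt((-600 + 24*V) + 0) = sqrt(-600 + 24*V))
-m(1486, 8*(B(-4) + 24)) = -2*sqrt(-150 + 6*1486) = -2*sqrt(-150 + 8916) = -2*sqrt(8766) = -2*3*sqrt(974) = -6*sqrt(974)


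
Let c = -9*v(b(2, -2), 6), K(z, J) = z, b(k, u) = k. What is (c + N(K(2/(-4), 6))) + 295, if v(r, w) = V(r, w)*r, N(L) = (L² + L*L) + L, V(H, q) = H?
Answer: 259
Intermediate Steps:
N(L) = L + 2*L² (N(L) = (L² + L²) + L = 2*L² + L = L + 2*L²)
v(r, w) = r² (v(r, w) = r*r = r²)
c = -36 (c = -9*2² = -9*4 = -36)
(c + N(K(2/(-4), 6))) + 295 = (-36 + (2/(-4))*(1 + 2*(2/(-4)))) + 295 = (-36 + (2*(-¼))*(1 + 2*(2*(-¼)))) + 295 = (-36 - (1 + 2*(-½))/2) + 295 = (-36 - (1 - 1)/2) + 295 = (-36 - ½*0) + 295 = (-36 + 0) + 295 = -36 + 295 = 259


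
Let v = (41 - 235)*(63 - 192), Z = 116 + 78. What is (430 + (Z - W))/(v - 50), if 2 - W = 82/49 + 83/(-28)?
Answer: 121659/4895296 ≈ 0.024852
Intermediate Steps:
Z = 194
W = 645/196 (W = 2 - (82/49 + 83/(-28)) = 2 - (82*(1/49) + 83*(-1/28)) = 2 - (82/49 - 83/28) = 2 - 1*(-253/196) = 2 + 253/196 = 645/196 ≈ 3.2908)
v = 25026 (v = -194*(-129) = 25026)
(430 + (Z - W))/(v - 50) = (430 + (194 - 1*645/196))/(25026 - 50) = (430 + (194 - 645/196))/24976 = (430 + 37379/196)*(1/24976) = (121659/196)*(1/24976) = 121659/4895296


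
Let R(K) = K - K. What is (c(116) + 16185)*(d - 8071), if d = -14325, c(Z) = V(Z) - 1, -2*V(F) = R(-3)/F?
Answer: -362456864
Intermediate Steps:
R(K) = 0
V(F) = 0 (V(F) = -0/F = -½*0 = 0)
c(Z) = -1 (c(Z) = 0 - 1 = -1)
(c(116) + 16185)*(d - 8071) = (-1 + 16185)*(-14325 - 8071) = 16184*(-22396) = -362456864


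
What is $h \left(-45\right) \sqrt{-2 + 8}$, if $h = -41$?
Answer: $1845 \sqrt{6} \approx 4519.3$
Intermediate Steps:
$h \left(-45\right) \sqrt{-2 + 8} = \left(-41\right) \left(-45\right) \sqrt{-2 + 8} = 1845 \sqrt{6}$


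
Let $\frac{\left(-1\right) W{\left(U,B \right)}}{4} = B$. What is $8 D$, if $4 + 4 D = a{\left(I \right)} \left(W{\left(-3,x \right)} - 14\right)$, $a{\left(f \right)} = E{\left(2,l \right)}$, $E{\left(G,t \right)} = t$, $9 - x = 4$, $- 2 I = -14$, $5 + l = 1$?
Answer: $264$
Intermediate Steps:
$l = -4$ ($l = -5 + 1 = -4$)
$I = 7$ ($I = \left(- \frac{1}{2}\right) \left(-14\right) = 7$)
$x = 5$ ($x = 9 - 4 = 5$)
$W{\left(U,B \right)} = - 4 B$
$a{\left(f \right)} = -4$
$D = 33$ ($D = -1 + \frac{\left(-4\right) \left(\left(-4\right) 5 - 14\right)}{4} = -1 + \frac{\left(-4\right) \left(-20 - 14\right)}{4} = -1 + \frac{\left(-4\right) \left(-34\right)}{4} = -1 + \frac{1}{4} \cdot 136 = -1 + 34 = 33$)
$8 D = 8 \cdot 33 = 264$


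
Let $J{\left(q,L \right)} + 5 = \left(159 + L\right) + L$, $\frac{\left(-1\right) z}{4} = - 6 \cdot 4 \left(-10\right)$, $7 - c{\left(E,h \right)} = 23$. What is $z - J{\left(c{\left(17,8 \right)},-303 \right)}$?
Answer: $-508$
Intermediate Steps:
$c{\left(E,h \right)} = -16$ ($c{\left(E,h \right)} = 7 - 23 = -16$)
$z = -960$ ($z = - 4 \left(- 6 \cdot 4 \left(-10\right)\right) = - 4 \left(\left(-6\right) \left(-40\right)\right) = \left(-4\right) 240 = -960$)
$J{\left(q,L \right)} = 154 + 2 L$ ($J{\left(q,L \right)} = -5 + \left(\left(159 + L\right) + L\right) = -5 + \left(159 + 2 L\right) = 154 + 2 L$)
$z - J{\left(c{\left(17,8 \right)},-303 \right)} = -960 - \left(154 + 2 \left(-303\right)\right) = -960 - \left(154 - 606\right) = -960 - -452 = -960 + 452 = -508$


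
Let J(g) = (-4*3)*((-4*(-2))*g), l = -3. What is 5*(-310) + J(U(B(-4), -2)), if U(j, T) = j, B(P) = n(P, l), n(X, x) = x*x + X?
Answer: -2030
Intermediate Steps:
n(X, x) = X + x**2 (n(X, x) = x**2 + X = X + x**2)
B(P) = 9 + P (B(P) = P + (-3)**2 = P + 9 = 9 + P)
J(g) = -96*g
5*(-310) + J(U(B(-4), -2)) = 5*(-310) - 96*(9 - 4) = -1550 - 96*5 = -1550 - 480 = -2030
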